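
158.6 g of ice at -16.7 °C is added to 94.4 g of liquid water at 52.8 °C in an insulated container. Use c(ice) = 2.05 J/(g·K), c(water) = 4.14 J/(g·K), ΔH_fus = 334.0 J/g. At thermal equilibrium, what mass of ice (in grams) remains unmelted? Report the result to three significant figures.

m_ice remaining = 113 g

Heat to warm all ice to 0 °C: 158.6×2.05×16.7 = 5429.7 J
Heat released by water cooling to 0 °C: 94.4×4.14×52.8 = 20635 J
20635 J < 5429.7 + 158.6×334.0 = 58402.1 J, so not all ice melts; final T = 0 °C.
Heat left for melting: 20635 − 5429.7 = 15205.3 J
Mass melted = 15205.3 / 334.0 = 45.52 g
Ice remaining = 158.6 − 45.52 = 113.08 g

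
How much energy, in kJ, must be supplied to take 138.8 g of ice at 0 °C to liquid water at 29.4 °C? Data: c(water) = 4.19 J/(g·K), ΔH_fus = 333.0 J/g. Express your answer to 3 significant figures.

q1 (melt at 0 °C): 138.8 × 333.0 = 46220 J
q2 (heat water 0.0→29.4 °C): 138.8 × 4.19 × 29.4 = 17098 J
Total: 46220 + 17098 = 63318 J = 63.3 kJ

q = 63.3 kJ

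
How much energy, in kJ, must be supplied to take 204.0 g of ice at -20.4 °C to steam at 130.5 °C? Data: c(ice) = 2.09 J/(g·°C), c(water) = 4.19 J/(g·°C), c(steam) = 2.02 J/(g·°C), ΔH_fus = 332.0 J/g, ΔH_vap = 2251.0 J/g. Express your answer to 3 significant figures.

q1 (heat ice -20.4→0.0 °C): 204.0 × 2.09 × 20.4 = 8698 J
q2 (melt at 0 °C): 204.0 × 332.0 = 67728 J
q3 (heat water 0.0→100.0 °C): 204.0 × 4.19 × 100.0 = 85476 J
q4 (vaporize at 100 °C): 204.0 × 2251.0 = 459204 J
q5 (heat steam 100.0→130.5 °C): 204.0 × 2.02 × 30.5 = 12568 J
Total: 8698 + 67728 + 85476 + 459204 + 12568 = 633674 J = 634 kJ

q = 634 kJ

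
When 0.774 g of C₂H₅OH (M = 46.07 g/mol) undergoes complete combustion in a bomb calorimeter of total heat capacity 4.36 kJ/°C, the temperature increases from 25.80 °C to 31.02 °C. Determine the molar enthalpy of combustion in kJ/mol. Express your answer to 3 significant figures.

ΔT = 31.02 − 25.80 = 5.22 °C
q_cal = C_cal × ΔT = 4.36 × 5.22 = 22.7592 kJ
n = 0.774 / 46.07 = 0.01680 mol
q_rxn = −q_cal = -22.7592 kJ
ΔH = -22.7592 / 0.01680 = -1354.7 kJ/mol

ΔH = -1350 kJ/mol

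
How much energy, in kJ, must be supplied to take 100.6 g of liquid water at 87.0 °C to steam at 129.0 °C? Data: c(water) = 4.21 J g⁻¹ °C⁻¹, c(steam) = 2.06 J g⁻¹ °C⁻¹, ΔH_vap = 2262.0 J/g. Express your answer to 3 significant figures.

q1 (heat water 87.0→100.0 °C): 100.6 × 4.21 × 13.0 = 5506 J
q2 (vaporize at 100 °C): 100.6 × 2262.0 = 227557 J
q3 (heat steam 100.0→129.0 °C): 100.6 × 2.06 × 29.0 = 6010 J
Total: 5506 + 227557 + 6010 = 239073 J = 239 kJ

q = 239 kJ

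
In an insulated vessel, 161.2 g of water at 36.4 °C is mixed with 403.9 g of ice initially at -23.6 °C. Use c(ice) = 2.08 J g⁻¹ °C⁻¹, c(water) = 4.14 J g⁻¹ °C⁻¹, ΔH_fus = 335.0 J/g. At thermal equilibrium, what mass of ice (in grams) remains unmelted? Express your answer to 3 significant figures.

m_ice remaining = 391 g

Heat to warm all ice to 0 °C: 403.9×2.08×23.6 = 19827 J
Heat released by water cooling to 0 °C: 161.2×4.14×36.4 = 24292 J
24292 J < 19827 + 403.9×335.0 = 155133.5 J, so not all ice melts; final T = 0 °C.
Heat left for melting: 24292 − 19827 = 4465 J
Mass melted = 4465 / 335.0 = 13.33 g
Ice remaining = 403.9 − 13.33 = 390.57 g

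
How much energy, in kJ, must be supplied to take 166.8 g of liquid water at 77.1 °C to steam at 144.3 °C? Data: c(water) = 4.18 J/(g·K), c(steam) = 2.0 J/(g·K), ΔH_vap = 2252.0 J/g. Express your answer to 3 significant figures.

q1 (heat water 77.1→100.0 °C): 166.8 × 4.18 × 22.9 = 15966 J
q2 (vaporize at 100 °C): 166.8 × 2252.0 = 375634 J
q3 (heat steam 100.0→144.3 °C): 166.8 × 2.0 × 44.3 = 14778 J
Total: 15966 + 375634 + 14778 = 406378 J = 406 kJ

q = 406 kJ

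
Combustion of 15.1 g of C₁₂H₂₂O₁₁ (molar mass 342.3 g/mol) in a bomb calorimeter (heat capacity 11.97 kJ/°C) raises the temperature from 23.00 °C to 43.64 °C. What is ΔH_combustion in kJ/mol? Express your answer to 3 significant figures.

ΔH = -5600 kJ/mol

ΔT = 43.64 − 23.00 = 20.64 °C
q_cal = C_cal × ΔT = 11.97 × 20.64 = 247.0608 kJ
n = 15.1 / 342.3 = 0.04411 mol
q_rxn = −q_cal = -247.0608 kJ
ΔH = -247.0608 / 0.04411 = -5601 kJ/mol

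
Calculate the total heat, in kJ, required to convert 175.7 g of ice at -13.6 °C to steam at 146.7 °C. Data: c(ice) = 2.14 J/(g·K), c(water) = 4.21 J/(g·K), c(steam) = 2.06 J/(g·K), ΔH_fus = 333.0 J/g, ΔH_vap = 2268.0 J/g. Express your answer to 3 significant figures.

q = 553 kJ

q1 (heat ice -13.6→0.0 °C): 175.7 × 2.14 × 13.6 = 5114 J
q2 (melt at 0 °C): 175.7 × 333.0 = 58508 J
q3 (heat water 0.0→100.0 °C): 175.7 × 4.21 × 100.0 = 73970 J
q4 (vaporize at 100 °C): 175.7 × 2268.0 = 398488 J
q5 (heat steam 100.0→146.7 °C): 175.7 × 2.06 × 46.7 = 16903 J
Total: 5114 + 58508 + 73970 + 398488 + 16903 = 552983 J = 553 kJ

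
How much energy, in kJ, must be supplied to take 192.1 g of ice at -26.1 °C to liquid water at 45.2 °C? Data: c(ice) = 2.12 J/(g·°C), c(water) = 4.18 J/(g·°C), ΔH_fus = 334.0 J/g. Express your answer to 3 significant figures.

q = 111 kJ

q1 (heat ice -26.1→0.0 °C): 192.1 × 2.12 × 26.1 = 10629 J
q2 (melt at 0 °C): 192.1 × 334.0 = 64161 J
q3 (heat water 0.0→45.2 °C): 192.1 × 4.18 × 45.2 = 36295 J
Total: 10629 + 64161 + 36295 = 111085 J = 111 kJ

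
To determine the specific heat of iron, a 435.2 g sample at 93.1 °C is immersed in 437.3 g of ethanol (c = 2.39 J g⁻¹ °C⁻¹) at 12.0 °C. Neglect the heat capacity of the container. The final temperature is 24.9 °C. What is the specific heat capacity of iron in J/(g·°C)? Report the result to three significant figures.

q_gained = (437.3 × 2.39) × (24.9 − 12.0) = 13480 J
q_lost = 435.2 × c × (93.1 − 24.9) = 29680.64 c
Set equal: c = 13480 / 29680.64 = 0.454 J/(g·°C)

c = 0.454 J/(g·°C)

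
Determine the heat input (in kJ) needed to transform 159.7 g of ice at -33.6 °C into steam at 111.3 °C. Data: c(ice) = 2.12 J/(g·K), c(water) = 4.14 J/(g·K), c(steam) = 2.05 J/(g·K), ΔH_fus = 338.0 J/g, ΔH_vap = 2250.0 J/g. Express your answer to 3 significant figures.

q = 494 kJ

q1 (heat ice -33.6→0.0 °C): 159.7 × 2.12 × 33.6 = 11376 J
q2 (melt at 0 °C): 159.7 × 338.0 = 53979 J
q3 (heat water 0.0→100.0 °C): 159.7 × 4.14 × 100.0 = 66116 J
q4 (vaporize at 100 °C): 159.7 × 2250.0 = 359325 J
q5 (heat steam 100.0→111.3 °C): 159.7 × 2.05 × 11.3 = 3699 J
Total: 11376 + 53979 + 66116 + 359325 + 3699 = 494495 J = 494 kJ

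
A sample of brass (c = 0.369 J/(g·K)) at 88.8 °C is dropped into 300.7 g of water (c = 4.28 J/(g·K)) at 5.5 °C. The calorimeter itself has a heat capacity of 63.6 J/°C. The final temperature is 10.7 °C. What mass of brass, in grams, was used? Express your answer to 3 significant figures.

q_gained = (300.7 × 4.28 + 63.6) × (10.7 − 5.5) = 7023 J
q_lost = m × 0.369 × (88.8 − 10.7) = 28.8189 m
m = 7023 / 28.8189 = 244 g

m = 244 g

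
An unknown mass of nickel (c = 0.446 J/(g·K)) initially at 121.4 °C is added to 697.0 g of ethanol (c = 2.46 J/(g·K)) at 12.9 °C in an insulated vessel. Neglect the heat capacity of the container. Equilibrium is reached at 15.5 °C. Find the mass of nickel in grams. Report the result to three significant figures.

q_gained = (697.0 × 2.46) × (15.5 − 12.9) = 4458 J
q_lost = m × 0.446 × (121.4 − 15.5) = 47.2314 m
m = 4458 / 47.2314 = 94.4 g

m = 94.4 g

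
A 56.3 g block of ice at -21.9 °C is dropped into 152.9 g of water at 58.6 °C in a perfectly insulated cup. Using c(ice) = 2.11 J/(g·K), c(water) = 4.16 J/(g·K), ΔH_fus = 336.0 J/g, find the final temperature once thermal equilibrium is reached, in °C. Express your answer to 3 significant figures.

T_f = 18.1 °C

Heat to bring ice to 0 °C and melt it: q₁ = 56.3×2.11×21.9 + 56.3×336.0 = 21518 J
Heat the water can supply cooling to 0 °C: 152.9×4.16×58.6 = 37273.4 J > q₁, so all ice melts.
Energy balance: 152.9×4.16×(58.6 − T) = 21518 + 56.3×4.16×(T − 0)
636.064(58.6 − T) = 21518 + 234.208 T
37273.4 − 21518 = 870.272 T
T = 15755.4 / 870.272 = 18.10 °C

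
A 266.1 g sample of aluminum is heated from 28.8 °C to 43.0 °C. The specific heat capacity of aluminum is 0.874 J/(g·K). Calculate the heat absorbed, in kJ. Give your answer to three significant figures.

q = m c ΔT = 266.1 × 0.874 × (43.0 − 28.8)
q = 266.1 × 0.874 × 14.2 = 3303 J = 3.30 kJ

q = 3.30 kJ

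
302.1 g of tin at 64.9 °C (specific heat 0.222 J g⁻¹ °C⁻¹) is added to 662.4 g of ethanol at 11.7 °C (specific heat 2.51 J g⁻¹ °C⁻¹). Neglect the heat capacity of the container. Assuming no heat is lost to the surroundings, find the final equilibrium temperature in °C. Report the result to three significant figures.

Heat lost by tin = heat gained by ethanol.
(302.1)(0.222)(64.9 − T) = (662.4)(2.51)(T − 11.7)
67.0662 (64.9 − T) = 1662.624 (T − 11.7)
4352.6 − 67.0662 T = 1662.624 T − 19453
23805.6 = 1729.6902 T
T = 13.76 °C

T_f = 13.8 °C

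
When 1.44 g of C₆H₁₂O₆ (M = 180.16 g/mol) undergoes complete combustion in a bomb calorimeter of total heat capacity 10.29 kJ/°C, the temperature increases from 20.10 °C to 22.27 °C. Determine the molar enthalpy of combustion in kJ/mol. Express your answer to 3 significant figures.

ΔH = -2790 kJ/mol

ΔT = 22.27 − 20.10 = 2.17 °C
q_cal = C_cal × ΔT = 10.29 × 2.17 = 22.3293 kJ
n = 1.44 / 180.16 = 0.007993 mol
q_rxn = −q_cal = -22.3293 kJ
ΔH = -22.3293 / 0.007993 = -2794 kJ/mol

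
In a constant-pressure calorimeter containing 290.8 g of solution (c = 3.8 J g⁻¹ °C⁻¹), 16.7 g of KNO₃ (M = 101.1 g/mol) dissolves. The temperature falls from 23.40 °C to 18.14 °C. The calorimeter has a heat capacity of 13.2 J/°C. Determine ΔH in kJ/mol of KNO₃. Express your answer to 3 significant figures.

ΔH = 35.6 kJ/mol

|ΔT| = |18.14 − 23.40| = 5.26 °C
|q_surr| = (290.8 × 3.8 + 13.2) × 5.26 = 1118.24 × 5.26 = 5882 J
n(KNO₃) = 16.7 / 101.1 = 0.1652 mol
Temperature fell, so q_rxn = +|q_surr| = 5.882 kJ
ΔH = q_rxn / n = 35.61 kJ/mol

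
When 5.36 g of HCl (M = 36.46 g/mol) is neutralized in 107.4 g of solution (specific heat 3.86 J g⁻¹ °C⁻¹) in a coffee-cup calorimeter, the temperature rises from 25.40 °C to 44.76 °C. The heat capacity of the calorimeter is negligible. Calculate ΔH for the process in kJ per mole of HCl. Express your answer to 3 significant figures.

ΔH = -54.6 kJ/mol

|ΔT| = |44.76 − 25.40| = 19.36 °C
|q_surr| = (107.4 × 3.86) × 19.36 = 414.564 × 19.36 = 8026 J
n(HCl) = 5.36 / 36.46 = 0.1470 mol
Temperature rose, so q_rxn = −|q_surr| = -8.026 kJ
ΔH = q_rxn / n = -54.60 kJ/mol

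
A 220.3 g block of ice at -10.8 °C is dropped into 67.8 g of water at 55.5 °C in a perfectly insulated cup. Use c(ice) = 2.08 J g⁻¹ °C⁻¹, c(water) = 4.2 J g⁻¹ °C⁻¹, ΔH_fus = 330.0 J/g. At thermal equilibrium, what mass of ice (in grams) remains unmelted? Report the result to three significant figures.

Heat to warm all ice to 0 °C: 220.3×2.08×10.8 = 4948.8 J
Heat released by water cooling to 0 °C: 67.8×4.2×55.5 = 15804 J
15804 J < 4948.8 + 220.3×330.0 = 77647.8 J, so not all ice melts; final T = 0 °C.
Heat left for melting: 15804 − 4948.8 = 10855.2 J
Mass melted = 10855.2 / 330.0 = 32.89 g
Ice remaining = 220.3 − 32.89 = 187.41 g

m_ice remaining = 187 g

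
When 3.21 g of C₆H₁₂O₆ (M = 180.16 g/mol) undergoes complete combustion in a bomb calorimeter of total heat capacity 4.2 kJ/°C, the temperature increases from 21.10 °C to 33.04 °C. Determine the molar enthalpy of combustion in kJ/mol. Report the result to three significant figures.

ΔT = 33.04 − 21.10 = 11.94 °C
q_cal = C_cal × ΔT = 4.2 × 11.94 = 50.148 kJ
n = 3.21 / 180.16 = 0.01782 mol
q_rxn = −q_cal = -50.148 kJ
ΔH = -50.148 / 0.01782 = -2814 kJ/mol

ΔH = -2810 kJ/mol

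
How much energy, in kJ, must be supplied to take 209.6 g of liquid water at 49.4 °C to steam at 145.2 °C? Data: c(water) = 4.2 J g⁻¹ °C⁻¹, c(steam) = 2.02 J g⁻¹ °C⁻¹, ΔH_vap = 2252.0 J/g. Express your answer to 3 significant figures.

q1 (heat water 49.4→100.0 °C): 209.6 × 4.2 × 50.6 = 44544 J
q2 (vaporize at 100 °C): 209.6 × 2252.0 = 472019 J
q3 (heat steam 100.0→145.2 °C): 209.6 × 2.02 × 45.2 = 19137 J
Total: 44544 + 472019 + 19137 = 535700 J = 536 kJ

q = 536 kJ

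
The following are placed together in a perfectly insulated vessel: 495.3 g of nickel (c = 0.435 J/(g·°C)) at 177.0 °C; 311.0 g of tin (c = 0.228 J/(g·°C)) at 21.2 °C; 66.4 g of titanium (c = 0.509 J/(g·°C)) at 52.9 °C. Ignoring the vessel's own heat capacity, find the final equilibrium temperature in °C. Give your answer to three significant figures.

Σ mᵢcᵢ(T − Tᵢ) = 0  ⇒  T = Σ mᵢcᵢTᵢ / Σ mᵢcᵢ
Σ mᵢcᵢ = 495.3×0.435 + 311.0×0.228 + 66.4×0.509 = 320.1611
Σ mᵢcᵢTᵢ = 215.4555×177.0 + 70.908×21.2 + 33.7976×52.9 = 41427
T = 41427 / 320.1611 = 129.4 °C

T_f = 129 °C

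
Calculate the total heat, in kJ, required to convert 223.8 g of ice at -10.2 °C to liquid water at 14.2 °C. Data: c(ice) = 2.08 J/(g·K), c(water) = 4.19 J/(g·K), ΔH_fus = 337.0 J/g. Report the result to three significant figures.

q1 (heat ice -10.2→0.0 °C): 223.8 × 2.08 × 10.2 = 4748 J
q2 (melt at 0 °C): 223.8 × 337.0 = 75421 J
q3 (heat water 0.0→14.2 °C): 223.8 × 4.19 × 14.2 = 13316 J
Total: 4748 + 75421 + 13316 = 93485 J = 93.5 kJ

q = 93.5 kJ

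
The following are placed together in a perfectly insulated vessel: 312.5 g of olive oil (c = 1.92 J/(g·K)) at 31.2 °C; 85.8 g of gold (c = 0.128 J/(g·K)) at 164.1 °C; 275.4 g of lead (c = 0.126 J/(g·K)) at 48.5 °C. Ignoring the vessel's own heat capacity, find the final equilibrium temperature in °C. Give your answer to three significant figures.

T_f = 34.4 °C

Σ mᵢcᵢ(T − Tᵢ) = 0  ⇒  T = Σ mᵢcᵢTᵢ / Σ mᵢcᵢ
Σ mᵢcᵢ = 312.5×1.92 + 85.8×0.128 + 275.4×0.126 = 645.6828
Σ mᵢcᵢTᵢ = 600×31.2 + 10.9824×164.1 + 34.7004×48.5 = 22205
T = 22205 / 645.6828 = 34.39 °C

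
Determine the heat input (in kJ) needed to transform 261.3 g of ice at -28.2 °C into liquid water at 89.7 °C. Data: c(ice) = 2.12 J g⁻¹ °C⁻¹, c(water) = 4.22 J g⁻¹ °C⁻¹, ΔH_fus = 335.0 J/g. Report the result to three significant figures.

q1 (heat ice -28.2→0.0 °C): 261.3 × 2.12 × 28.2 = 15622 J
q2 (melt at 0 °C): 261.3 × 335.0 = 87536 J
q3 (heat water 0.0→89.7 °C): 261.3 × 4.22 × 89.7 = 98911 J
Total: 15622 + 87536 + 98911 = 202069 J = 202 kJ

q = 202 kJ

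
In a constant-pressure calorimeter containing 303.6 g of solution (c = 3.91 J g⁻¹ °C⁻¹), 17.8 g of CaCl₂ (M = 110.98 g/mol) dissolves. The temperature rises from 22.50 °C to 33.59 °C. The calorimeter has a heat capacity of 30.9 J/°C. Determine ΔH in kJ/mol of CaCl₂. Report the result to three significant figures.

|ΔT| = |33.59 − 22.50| = 11.09 °C
|q_surr| = (303.6 × 3.91 + 30.9) × 11.09 = 1217.976 × 11.09 = 13510 J
n(CaCl₂) = 17.8 / 110.98 = 0.1604 mol
Temperature rose, so q_rxn = −|q_surr| = -13.51 kJ
ΔH = q_rxn / n = -84.23 kJ/mol

ΔH = -84.2 kJ/mol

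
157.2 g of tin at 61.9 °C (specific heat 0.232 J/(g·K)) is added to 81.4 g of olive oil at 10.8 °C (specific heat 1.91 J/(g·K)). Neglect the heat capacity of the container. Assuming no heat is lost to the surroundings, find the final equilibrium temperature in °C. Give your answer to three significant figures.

Heat lost by tin = heat gained by olive oil.
(157.2)(0.232)(61.9 − T) = (81.4)(1.91)(T − 10.8)
36.4704 (61.9 − T) = 155.474 (T − 10.8)
2257.5 − 36.4704 T = 155.474 T − 1679.1
3936.6 = 191.9444 T
T = 20.51 °C

T_f = 20.5 °C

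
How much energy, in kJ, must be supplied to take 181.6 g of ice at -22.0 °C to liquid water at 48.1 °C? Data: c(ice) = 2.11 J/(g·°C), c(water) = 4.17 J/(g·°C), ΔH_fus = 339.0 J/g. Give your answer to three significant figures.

q1 (heat ice -22.0→0.0 °C): 181.6 × 2.11 × 22.0 = 8430 J
q2 (melt at 0 °C): 181.6 × 339.0 = 61562 J
q3 (heat water 0.0→48.1 °C): 181.6 × 4.17 × 48.1 = 36425 J
Total: 8430 + 61562 + 36425 = 106417 J = 106 kJ

q = 106 kJ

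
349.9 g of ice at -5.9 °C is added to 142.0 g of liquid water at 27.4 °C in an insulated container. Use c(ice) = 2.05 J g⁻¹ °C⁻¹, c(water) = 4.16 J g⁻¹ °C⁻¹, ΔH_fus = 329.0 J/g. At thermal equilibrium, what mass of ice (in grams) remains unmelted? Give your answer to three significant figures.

Heat to warm all ice to 0 °C: 349.9×2.05×5.9 = 4232.0 J
Heat released by water cooling to 0 °C: 142.0×4.16×27.4 = 16186 J
16186 J < 4232.0 + 349.9×329.0 = 119349.1 J, so not all ice melts; final T = 0 °C.
Heat left for melting: 16186 − 4232.0 = 11954.0 J
Mass melted = 11954.0 / 329.0 = 36.33 g
Ice remaining = 349.9 − 36.33 = 313.57 g

m_ice remaining = 314 g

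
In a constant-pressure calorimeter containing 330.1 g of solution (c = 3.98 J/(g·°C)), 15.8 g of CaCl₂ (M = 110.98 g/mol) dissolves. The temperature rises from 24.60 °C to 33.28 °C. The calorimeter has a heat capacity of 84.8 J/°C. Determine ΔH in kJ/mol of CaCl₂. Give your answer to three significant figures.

ΔH = -85.3 kJ/mol

|ΔT| = |33.28 − 24.60| = 8.68 °C
|q_surr| = (330.1 × 3.98 + 84.8) × 8.68 = 1398.598 × 8.68 = 12140 J
n(CaCl₂) = 15.8 / 110.98 = 0.1424 mol
Temperature rose, so q_rxn = −|q_surr| = -12.14 kJ
ΔH = q_rxn / n = -85.25 kJ/mol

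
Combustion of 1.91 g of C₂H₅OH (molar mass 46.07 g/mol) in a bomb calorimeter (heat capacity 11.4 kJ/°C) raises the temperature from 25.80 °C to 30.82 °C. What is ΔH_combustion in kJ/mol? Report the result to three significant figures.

ΔT = 30.82 − 25.80 = 5.02 °C
q_cal = C_cal × ΔT = 11.4 × 5.02 = 57.228 kJ
n = 1.91 / 46.07 = 0.04146 mol
q_rxn = −q_cal = -57.228 kJ
ΔH = -57.228 / 0.04146 = -1380 kJ/mol

ΔH = -1380 kJ/mol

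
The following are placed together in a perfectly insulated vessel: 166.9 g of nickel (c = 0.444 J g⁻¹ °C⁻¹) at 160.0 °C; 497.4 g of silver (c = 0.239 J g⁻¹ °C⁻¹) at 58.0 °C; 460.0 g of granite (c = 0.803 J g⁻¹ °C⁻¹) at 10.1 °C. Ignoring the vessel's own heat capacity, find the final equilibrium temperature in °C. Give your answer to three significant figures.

Σ mᵢcᵢ(T − Tᵢ) = 0  ⇒  T = Σ mᵢcᵢTᵢ / Σ mᵢcᵢ
Σ mᵢcᵢ = 166.9×0.444 + 497.4×0.239 + 460.0×0.803 = 562.3622
Σ mᵢcᵢTᵢ = 74.1036×160.0 + 118.8786×58.0 + 369.38×10.1 = 22482
T = 22482 / 562.3622 = 39.98 °C

T_f = 40.0 °C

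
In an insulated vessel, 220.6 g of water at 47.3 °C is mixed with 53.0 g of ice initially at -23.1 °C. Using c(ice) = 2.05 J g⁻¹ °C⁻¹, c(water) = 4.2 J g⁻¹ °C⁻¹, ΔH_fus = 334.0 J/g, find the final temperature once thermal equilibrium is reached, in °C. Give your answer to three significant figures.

Heat to bring ice to 0 °C and melt it: q₁ = 53.0×2.05×23.1 + 53.0×334.0 = 20212 J
Heat the water can supply cooling to 0 °C: 220.6×4.2×47.3 = 43824.4 J > q₁, so all ice melts.
Energy balance: 220.6×4.2×(47.3 − T) = 20212 + 53.0×4.2×(T − 0)
926.52(47.3 − T) = 20212 + 222.6 T
43824.4 − 20212 = 1149.12 T
T = 23612.4 / 1149.12 = 20.548 °C

T_f = 20.5 °C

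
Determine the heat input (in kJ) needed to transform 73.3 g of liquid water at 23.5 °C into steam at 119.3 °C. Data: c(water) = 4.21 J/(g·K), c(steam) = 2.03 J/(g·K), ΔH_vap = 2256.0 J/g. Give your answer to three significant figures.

q = 192 kJ

q1 (heat water 23.5→100.0 °C): 73.3 × 4.21 × 76.5 = 23607 J
q2 (vaporize at 100 °C): 73.3 × 2256.0 = 165365 J
q3 (heat steam 100.0→119.3 °C): 73.3 × 2.03 × 19.3 = 2872 J
Total: 23607 + 165365 + 2872 = 191844 J = 192 kJ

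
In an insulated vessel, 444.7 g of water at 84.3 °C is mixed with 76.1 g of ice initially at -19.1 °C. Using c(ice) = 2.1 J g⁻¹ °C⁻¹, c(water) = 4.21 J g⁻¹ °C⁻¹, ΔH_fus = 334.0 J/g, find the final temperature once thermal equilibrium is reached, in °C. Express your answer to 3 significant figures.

T_f = 59.0 °C

Heat to bring ice to 0 °C and melt it: q₁ = 76.1×2.1×19.1 + 76.1×334.0 = 28470 J
Heat the water can supply cooling to 0 °C: 444.7×4.21×84.3 = 157825 J > q₁, so all ice melts.
Energy balance: 444.7×4.21×(84.3 − T) = 28470 + 76.1×4.21×(T − 0)
1872.187(84.3 − T) = 28470 + 320.381 T
157825 − 28470 = 2192.568 T
T = 129355 / 2192.568 = 59.00 °C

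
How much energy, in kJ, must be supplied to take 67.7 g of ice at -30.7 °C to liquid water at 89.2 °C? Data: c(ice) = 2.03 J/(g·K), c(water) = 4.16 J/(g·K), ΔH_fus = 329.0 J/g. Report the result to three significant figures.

q1 (heat ice -30.7→0.0 °C): 67.7 × 2.03 × 30.7 = 4219 J
q2 (melt at 0 °C): 67.7 × 329.0 = 22273 J
q3 (heat water 0.0→89.2 °C): 67.7 × 4.16 × 89.2 = 25122 J
Total: 4219 + 22273 + 25122 = 51614 J = 51.6 kJ

q = 51.6 kJ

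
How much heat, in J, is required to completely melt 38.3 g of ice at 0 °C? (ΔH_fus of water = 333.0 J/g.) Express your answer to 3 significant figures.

q = m × ΔH_fus = 38.3 × 333.0 = 12750 J

q = 12800 J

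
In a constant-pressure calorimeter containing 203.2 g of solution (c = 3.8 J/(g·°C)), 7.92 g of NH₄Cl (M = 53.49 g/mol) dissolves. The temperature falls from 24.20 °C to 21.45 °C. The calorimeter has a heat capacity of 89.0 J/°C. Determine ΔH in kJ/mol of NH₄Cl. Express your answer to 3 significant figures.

ΔH = 16.0 kJ/mol

|ΔT| = |21.45 − 24.20| = 2.75 °C
|q_surr| = (203.2 × 3.8 + 89.0) × 2.75 = 861.16 × 2.75 = 2368 J
n(NH₄Cl) = 7.92 / 53.49 = 0.1481 mol
Temperature fell, so q_rxn = +|q_surr| = 2.368 kJ
ΔH = q_rxn / n = 15.99 kJ/mol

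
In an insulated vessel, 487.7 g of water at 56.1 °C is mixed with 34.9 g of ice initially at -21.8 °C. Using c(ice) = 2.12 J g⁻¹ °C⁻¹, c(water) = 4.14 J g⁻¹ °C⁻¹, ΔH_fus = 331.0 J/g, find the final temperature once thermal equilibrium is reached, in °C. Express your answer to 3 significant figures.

T_f = 46.3 °C

Heat to bring ice to 0 °C and melt it: q₁ = 34.9×2.12×21.8 + 34.9×331.0 = 13165 J
Heat the water can supply cooling to 0 °C: 487.7×4.14×56.1 = 113270 J > q₁, so all ice melts.
Energy balance: 487.7×4.14×(56.1 − T) = 13165 + 34.9×4.14×(T − 0)
2019.078(56.1 − T) = 13165 + 144.486 T
113270 − 13165 = 2163.564 T
T = 100105 / 2163.564 = 46.27 °C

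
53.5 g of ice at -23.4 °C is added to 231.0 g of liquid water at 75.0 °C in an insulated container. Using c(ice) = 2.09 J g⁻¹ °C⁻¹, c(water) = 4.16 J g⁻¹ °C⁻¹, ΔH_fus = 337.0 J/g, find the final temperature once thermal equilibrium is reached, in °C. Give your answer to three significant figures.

Heat to bring ice to 0 °C and melt it: q₁ = 53.5×2.09×23.4 + 53.5×337.0 = 20646 J
Heat the water can supply cooling to 0 °C: 231.0×4.16×75.0 = 72072.0 J > q₁, so all ice melts.
Energy balance: 231.0×4.16×(75.0 − T) = 20646 + 53.5×4.16×(T − 0)
960.96(75.0 − T) = 20646 + 222.56 T
72072.0 − 20646 = 1183.52 T
T = 51426.0 / 1183.52 = 43.45 °C

T_f = 43.5 °C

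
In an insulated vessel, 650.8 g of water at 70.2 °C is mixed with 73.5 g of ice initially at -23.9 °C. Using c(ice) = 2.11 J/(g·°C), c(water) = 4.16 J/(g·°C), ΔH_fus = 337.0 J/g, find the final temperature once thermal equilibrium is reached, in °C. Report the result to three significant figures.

T_f = 53.6 °C

Heat to bring ice to 0 °C and melt it: q₁ = 73.5×2.11×23.9 + 73.5×337.0 = 28476 J
Heat the water can supply cooling to 0 °C: 650.8×4.16×70.2 = 190054 J > q₁, so all ice melts.
Energy balance: 650.8×4.16×(70.2 − T) = 28476 + 73.5×4.16×(T − 0)
2707.328(70.2 − T) = 28476 + 305.76 T
190054 − 28476 = 3013.088 T
T = 161578 / 3013.088 = 53.63 °C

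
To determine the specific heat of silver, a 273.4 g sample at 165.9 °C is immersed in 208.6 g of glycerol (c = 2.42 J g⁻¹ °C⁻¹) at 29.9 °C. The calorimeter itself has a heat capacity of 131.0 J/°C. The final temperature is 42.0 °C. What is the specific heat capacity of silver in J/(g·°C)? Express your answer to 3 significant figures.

c = 0.227 J/(g·°C)

q_gained = (208.6 × 2.42 + 131.0) × (42.0 − 29.9) = 7693 J
q_lost = 273.4 × c × (165.9 − 42.0) = 33874.26 c
Set equal: c = 7693 / 33874.26 = 0.227 J/(g·°C)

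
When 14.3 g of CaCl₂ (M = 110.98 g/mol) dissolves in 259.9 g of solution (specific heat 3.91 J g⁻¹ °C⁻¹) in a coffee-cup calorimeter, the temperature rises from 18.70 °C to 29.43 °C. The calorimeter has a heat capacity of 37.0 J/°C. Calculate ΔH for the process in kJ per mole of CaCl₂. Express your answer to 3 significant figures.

ΔH = -87.7 kJ/mol

|ΔT| = |29.43 − 18.70| = 10.73 °C
|q_surr| = (259.9 × 3.91 + 37.0) × 10.73 = 1053.209 × 10.73 = 11300 J
n(CaCl₂) = 14.3 / 110.98 = 0.1289 mol
Temperature rose, so q_rxn = −|q_surr| = -11.30 kJ
ΔH = q_rxn / n = -87.66 kJ/mol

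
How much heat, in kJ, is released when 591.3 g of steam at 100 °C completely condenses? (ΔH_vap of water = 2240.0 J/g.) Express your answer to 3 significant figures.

q = 1320 kJ

q = m × ΔH_vap = 591.3 × 2240.0 = 1324500 J = 1320 kJ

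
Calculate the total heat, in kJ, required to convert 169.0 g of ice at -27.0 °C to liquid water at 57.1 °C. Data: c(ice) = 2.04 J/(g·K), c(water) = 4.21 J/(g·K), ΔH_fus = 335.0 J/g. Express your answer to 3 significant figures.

q1 (heat ice -27.0→0.0 °C): 169.0 × 2.04 × 27.0 = 9309 J
q2 (melt at 0 °C): 169.0 × 335.0 = 56615 J
q3 (heat water 0.0→57.1 °C): 169.0 × 4.21 × 57.1 = 40626 J
Total: 9309 + 56615 + 40626 = 106550 J = 107 kJ

q = 107 kJ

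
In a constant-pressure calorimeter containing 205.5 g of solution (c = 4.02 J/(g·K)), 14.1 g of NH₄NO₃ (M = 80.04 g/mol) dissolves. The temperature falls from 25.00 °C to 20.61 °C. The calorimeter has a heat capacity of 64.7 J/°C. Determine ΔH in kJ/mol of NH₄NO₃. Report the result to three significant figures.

|ΔT| = |20.61 − 25.00| = 4.39 °C
|q_surr| = (205.5 × 4.02 + 64.7) × 4.39 = 890.81 × 4.39 = 3911 J
n(NH₄NO₃) = 14.1 / 80.04 = 0.1762 mol
Temperature fell, so q_rxn = +|q_surr| = 3.911 kJ
ΔH = q_rxn / n = 22.20 kJ/mol

ΔH = 22.2 kJ/mol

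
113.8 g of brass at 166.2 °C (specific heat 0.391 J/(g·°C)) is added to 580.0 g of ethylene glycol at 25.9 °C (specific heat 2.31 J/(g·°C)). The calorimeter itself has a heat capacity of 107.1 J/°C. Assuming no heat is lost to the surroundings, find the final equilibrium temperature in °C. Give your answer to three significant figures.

Heat lost by brass = heat gained by ethylene glycol + calorimeter.
(113.8)(0.391)(166.2 − T) = [(580.0)(2.31) + 107.1](T − 25.9)
44.4958 (166.2 − T) = 1446.9 (T − 25.9)
7395.2 − 44.4958 T = 1446.9 T − 37475
44870.2 = 1491.3958 T
T = 30.09 °C

T_f = 30.1 °C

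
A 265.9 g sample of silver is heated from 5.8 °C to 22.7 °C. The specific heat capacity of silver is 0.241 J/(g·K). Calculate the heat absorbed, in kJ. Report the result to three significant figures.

q = 1.08 kJ

q = m c ΔT = 265.9 × 0.241 × (22.7 − 5.8)
q = 265.9 × 0.241 × 16.9 = 1083 J = 1.08 kJ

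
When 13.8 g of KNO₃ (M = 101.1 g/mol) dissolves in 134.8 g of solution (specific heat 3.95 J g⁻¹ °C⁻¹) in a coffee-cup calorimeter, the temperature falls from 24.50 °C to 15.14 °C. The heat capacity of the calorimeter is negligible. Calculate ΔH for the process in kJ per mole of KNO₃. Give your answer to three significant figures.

|ΔT| = |15.14 − 24.50| = 9.36 °C
|q_surr| = (134.8 × 3.95) × 9.36 = 532.46 × 9.36 = 4984 J
n(KNO₃) = 13.8 / 101.1 = 0.1365 mol
Temperature fell, so q_rxn = +|q_surr| = 4.984 kJ
ΔH = q_rxn / n = 36.51 kJ/mol

ΔH = 36.5 kJ/mol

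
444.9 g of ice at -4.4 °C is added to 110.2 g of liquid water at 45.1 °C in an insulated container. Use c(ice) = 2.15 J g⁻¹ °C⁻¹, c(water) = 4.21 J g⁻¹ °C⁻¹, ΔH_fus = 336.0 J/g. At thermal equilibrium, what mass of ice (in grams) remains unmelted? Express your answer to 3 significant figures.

Heat to warm all ice to 0 °C: 444.9×2.15×4.4 = 4208.8 J
Heat released by water cooling to 0 °C: 110.2×4.21×45.1 = 20924 J
20924 J < 4208.8 + 444.9×336.0 = 153695.2 J, so not all ice melts; final T = 0 °C.
Heat left for melting: 20924 − 4208.8 = 16715.2 J
Mass melted = 16715.2 / 336.0 = 49.75 g
Ice remaining = 444.9 − 49.75 = 395.15 g

m_ice remaining = 395 g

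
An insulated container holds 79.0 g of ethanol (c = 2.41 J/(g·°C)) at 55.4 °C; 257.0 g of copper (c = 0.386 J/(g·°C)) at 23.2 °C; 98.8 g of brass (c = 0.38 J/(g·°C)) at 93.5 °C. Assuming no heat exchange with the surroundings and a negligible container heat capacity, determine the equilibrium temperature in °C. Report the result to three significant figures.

T_f = 50.0 °C

Σ mᵢcᵢ(T − Tᵢ) = 0  ⇒  T = Σ mᵢcᵢTᵢ / Σ mᵢcᵢ
Σ mᵢcᵢ = 79.0×2.41 + 257.0×0.386 + 98.8×0.38 = 327.136
Σ mᵢcᵢTᵢ = 190.39×55.4 + 99.202×23.2 + 37.544×93.5 = 16359
T = 16359 / 327.136 = 50.01 °C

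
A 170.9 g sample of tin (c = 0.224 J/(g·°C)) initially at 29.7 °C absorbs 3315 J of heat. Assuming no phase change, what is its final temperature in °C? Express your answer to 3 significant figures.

T_f = 116 °C

ΔT = q / (m c) = 3315 / (170.9 × 0.224) = 86.60 °C
T_f = 29.7 + 86.60 = 116.30 °C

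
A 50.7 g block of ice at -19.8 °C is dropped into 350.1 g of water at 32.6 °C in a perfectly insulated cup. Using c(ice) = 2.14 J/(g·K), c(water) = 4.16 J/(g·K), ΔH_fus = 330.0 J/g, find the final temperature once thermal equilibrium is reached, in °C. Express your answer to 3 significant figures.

Heat to bring ice to 0 °C and melt it: q₁ = 50.7×2.14×19.8 + 50.7×330.0 = 18879 J
Heat the water can supply cooling to 0 °C: 350.1×4.16×32.6 = 47479.2 J > q₁, so all ice melts.
Energy balance: 350.1×4.16×(32.6 − T) = 18879 + 50.7×4.16×(T − 0)
1456.416(32.6 − T) = 18879 + 210.912 T
47479.2 − 18879 = 1667.328 T
T = 28600.2 / 1667.328 = 17.15 °C

T_f = 17.2 °C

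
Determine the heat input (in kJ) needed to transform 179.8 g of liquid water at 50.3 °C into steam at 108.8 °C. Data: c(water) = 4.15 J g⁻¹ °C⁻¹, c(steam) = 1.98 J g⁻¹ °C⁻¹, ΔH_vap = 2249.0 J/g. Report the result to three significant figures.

q = 445 kJ

q1 (heat water 50.3→100.0 °C): 179.8 × 4.15 × 49.7 = 37085 J
q2 (vaporize at 100 °C): 179.8 × 2249.0 = 404370 J
q3 (heat steam 100.0→108.8 °C): 179.8 × 1.98 × 8.8 = 3133 J
Total: 37085 + 404370 + 3133 = 444588 J = 445 kJ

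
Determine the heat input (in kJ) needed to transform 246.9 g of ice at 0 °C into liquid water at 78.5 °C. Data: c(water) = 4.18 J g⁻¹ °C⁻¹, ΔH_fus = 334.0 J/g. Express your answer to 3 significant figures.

q1 (melt at 0 °C): 246.9 × 334.0 = 82465 J
q2 (heat water 0.0→78.5 °C): 246.9 × 4.18 × 78.5 = 81015 J
Total: 82465 + 81015 = 163480 J = 163 kJ

q = 163 kJ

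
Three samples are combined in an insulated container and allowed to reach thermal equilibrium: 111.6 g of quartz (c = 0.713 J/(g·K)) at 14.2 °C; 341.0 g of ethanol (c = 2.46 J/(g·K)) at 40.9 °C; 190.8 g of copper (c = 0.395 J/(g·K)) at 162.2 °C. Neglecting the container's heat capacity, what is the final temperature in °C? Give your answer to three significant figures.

T_f = 48.0 °C

Σ mᵢcᵢ(T − Tᵢ) = 0  ⇒  T = Σ mᵢcᵢTᵢ / Σ mᵢcᵢ
Σ mᵢcᵢ = 111.6×0.713 + 341.0×2.46 + 190.8×0.395 = 993.7968
Σ mᵢcᵢTᵢ = 79.5708×14.2 + 838.86×40.9 + 75.366×162.2 = 47664
T = 47664 / 993.7968 = 47.96 °C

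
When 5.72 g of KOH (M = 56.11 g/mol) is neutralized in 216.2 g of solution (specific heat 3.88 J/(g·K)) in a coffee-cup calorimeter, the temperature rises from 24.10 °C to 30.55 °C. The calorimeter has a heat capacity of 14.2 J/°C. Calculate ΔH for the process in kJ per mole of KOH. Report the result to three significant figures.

ΔH = -54.0 kJ/mol

|ΔT| = |30.55 − 24.10| = 6.45 °C
|q_surr| = (216.2 × 3.88 + 14.2) × 6.45 = 853.056 × 6.45 = 5502 J
n(KOH) = 5.72 / 56.11 = 0.1019 mol
Temperature rose, so q_rxn = −|q_surr| = -5.502 kJ
ΔH = q_rxn / n = -53.99 kJ/mol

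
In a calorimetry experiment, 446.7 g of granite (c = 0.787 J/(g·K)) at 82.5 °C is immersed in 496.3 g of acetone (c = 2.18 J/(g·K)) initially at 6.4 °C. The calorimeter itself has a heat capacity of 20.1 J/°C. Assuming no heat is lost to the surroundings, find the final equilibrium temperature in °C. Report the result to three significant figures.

Heat lost by granite = heat gained by acetone + calorimeter.
(446.7)(0.787)(82.5 − T) = [(496.3)(2.18) + 20.1](T − 6.4)
351.5529 (82.5 − T) = 1102.034 (T − 6.4)
29003 − 351.5529 T = 1102.034 T − 7053.0
36056.0 = 1453.5869 T
T = 24.80 °C

T_f = 24.8 °C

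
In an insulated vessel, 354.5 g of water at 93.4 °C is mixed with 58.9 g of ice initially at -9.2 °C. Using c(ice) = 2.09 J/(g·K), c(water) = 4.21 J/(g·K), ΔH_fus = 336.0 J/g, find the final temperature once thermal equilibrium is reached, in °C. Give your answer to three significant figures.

T_f = 68.1 °C

Heat to bring ice to 0 °C and melt it: q₁ = 58.9×2.09×9.2 + 58.9×336.0 = 20923 J
Heat the water can supply cooling to 0 °C: 354.5×4.21×93.4 = 139394 J > q₁, so all ice melts.
Energy balance: 354.5×4.21×(93.4 − T) = 20923 + 58.9×4.21×(T − 0)
1492.445(93.4 − T) = 20923 + 247.969 T
139394 − 20923 = 1740.414 T
T = 118471 / 1740.414 = 68.07 °C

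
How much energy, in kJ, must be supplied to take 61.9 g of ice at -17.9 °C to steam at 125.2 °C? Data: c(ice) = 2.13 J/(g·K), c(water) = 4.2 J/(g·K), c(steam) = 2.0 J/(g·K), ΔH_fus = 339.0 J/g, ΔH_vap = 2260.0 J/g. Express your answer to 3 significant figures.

q = 192 kJ

q1 (heat ice -17.9→0.0 °C): 61.9 × 2.13 × 17.9 = 2360 J
q2 (melt at 0 °C): 61.9 × 339.0 = 20984 J
q3 (heat water 0.0→100.0 °C): 61.9 × 4.2 × 100.0 = 25998 J
q4 (vaporize at 100 °C): 61.9 × 2260.0 = 139894 J
q5 (heat steam 100.0→125.2 °C): 61.9 × 2.0 × 25.2 = 3120 J
Total: 2360 + 20984 + 25998 + 139894 + 3120 = 192356 J = 192 kJ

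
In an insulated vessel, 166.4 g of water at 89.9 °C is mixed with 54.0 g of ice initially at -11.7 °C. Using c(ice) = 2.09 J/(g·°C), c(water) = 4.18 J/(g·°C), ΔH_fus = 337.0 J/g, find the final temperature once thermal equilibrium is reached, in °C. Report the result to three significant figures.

T_f = 46.7 °C

Heat to bring ice to 0 °C and melt it: q₁ = 54.0×2.09×11.7 + 54.0×337.0 = 19518 J
Heat the water can supply cooling to 0 °C: 166.4×4.18×89.9 = 62530.1 J > q₁, so all ice melts.
Energy balance: 166.4×4.18×(89.9 − T) = 19518 + 54.0×4.18×(T − 0)
695.552(89.9 − T) = 19518 + 225.72 T
62530.1 − 19518 = 921.272 T
T = 43012.1 / 921.272 = 46.69 °C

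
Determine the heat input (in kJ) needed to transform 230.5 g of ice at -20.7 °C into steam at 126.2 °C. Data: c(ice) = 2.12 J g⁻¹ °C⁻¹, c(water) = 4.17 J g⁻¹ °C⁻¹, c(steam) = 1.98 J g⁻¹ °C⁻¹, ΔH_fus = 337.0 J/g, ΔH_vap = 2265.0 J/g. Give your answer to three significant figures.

q = 718 kJ

q1 (heat ice -20.7→0.0 °C): 230.5 × 2.12 × 20.7 = 10115 J
q2 (melt at 0 °C): 230.5 × 337.0 = 77679 J
q3 (heat water 0.0→100.0 °C): 230.5 × 4.17 × 100.0 = 96119 J
q4 (vaporize at 100 °C): 230.5 × 2265.0 = 522083 J
q5 (heat steam 100.0→126.2 °C): 230.5 × 1.98 × 26.2 = 11957 J
Total: 10115 + 77679 + 96119 + 522083 + 11957 = 717953 J = 718 kJ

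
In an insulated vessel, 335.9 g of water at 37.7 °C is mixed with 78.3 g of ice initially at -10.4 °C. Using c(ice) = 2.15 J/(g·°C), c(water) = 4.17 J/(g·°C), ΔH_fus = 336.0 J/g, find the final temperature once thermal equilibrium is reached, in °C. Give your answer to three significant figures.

T_f = 14.3 °C

Heat to bring ice to 0 °C and melt it: q₁ = 78.3×2.15×10.4 + 78.3×336.0 = 28060 J
Heat the water can supply cooling to 0 °C: 335.9×4.17×37.7 = 52806.5 J > q₁, so all ice melts.
Energy balance: 335.9×4.17×(37.7 − T) = 28060 + 78.3×4.17×(T − 0)
1400.703(37.7 − T) = 28060 + 326.511 T
52806.5 − 28060 = 1727.214 T
T = 24746.5 / 1727.214 = 14.33 °C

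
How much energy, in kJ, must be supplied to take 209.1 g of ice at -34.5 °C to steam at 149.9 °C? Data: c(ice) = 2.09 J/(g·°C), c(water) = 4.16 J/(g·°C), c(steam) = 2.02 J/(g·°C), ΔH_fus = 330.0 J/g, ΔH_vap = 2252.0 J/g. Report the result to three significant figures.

q = 663 kJ

q1 (heat ice -34.5→0.0 °C): 209.1 × 2.09 × 34.5 = 15077 J
q2 (melt at 0 °C): 209.1 × 330.0 = 69003 J
q3 (heat water 0.0→100.0 °C): 209.1 × 4.16 × 100.0 = 86986 J
q4 (vaporize at 100 °C): 209.1 × 2252.0 = 470893 J
q5 (heat steam 100.0→149.9 °C): 209.1 × 2.02 × 49.9 = 21077 J
Total: 15077 + 69003 + 86986 + 470893 + 21077 = 663036 J = 663 kJ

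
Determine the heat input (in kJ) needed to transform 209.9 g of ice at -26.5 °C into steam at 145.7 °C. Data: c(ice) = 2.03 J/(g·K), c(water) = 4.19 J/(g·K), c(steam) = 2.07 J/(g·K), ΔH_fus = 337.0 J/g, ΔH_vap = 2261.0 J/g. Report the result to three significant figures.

q = 664 kJ

q1 (heat ice -26.5→0.0 °C): 209.9 × 2.03 × 26.5 = 11292 J
q2 (melt at 0 °C): 209.9 × 337.0 = 70736 J
q3 (heat water 0.0→100.0 °C): 209.9 × 4.19 × 100.0 = 87948 J
q4 (vaporize at 100 °C): 209.9 × 2261.0 = 474584 J
q5 (heat steam 100.0→145.7 °C): 209.9 × 2.07 × 45.7 = 19856 J
Total: 11292 + 70736 + 87948 + 474584 + 19856 = 664416 J = 664 kJ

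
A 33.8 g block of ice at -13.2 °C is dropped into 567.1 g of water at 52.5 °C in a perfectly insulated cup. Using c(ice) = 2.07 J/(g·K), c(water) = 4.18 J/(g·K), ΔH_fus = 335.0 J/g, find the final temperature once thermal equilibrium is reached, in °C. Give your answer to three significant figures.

Heat to bring ice to 0 °C and melt it: q₁ = 33.8×2.07×13.2 + 33.8×335.0 = 12247 J
Heat the water can supply cooling to 0 °C: 567.1×4.18×52.5 = 124450 J > q₁, so all ice melts.
Energy balance: 567.1×4.18×(52.5 − T) = 12247 + 33.8×4.18×(T − 0)
2370.478(52.5 − T) = 12247 + 141.284 T
124450 − 12247 = 2511.762 T
T = 112203 / 2511.762 = 44.67 °C

T_f = 44.7 °C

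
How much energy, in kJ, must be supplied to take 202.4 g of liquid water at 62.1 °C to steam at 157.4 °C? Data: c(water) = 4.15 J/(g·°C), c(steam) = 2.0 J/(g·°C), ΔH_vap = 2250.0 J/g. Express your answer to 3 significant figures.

q = 510 kJ

q1 (heat water 62.1→100.0 °C): 202.4 × 4.15 × 37.9 = 31834 J
q2 (vaporize at 100 °C): 202.4 × 2250.0 = 455400 J
q3 (heat steam 100.0→157.4 °C): 202.4 × 2.0 × 57.4 = 23236 J
Total: 31834 + 455400 + 23236 = 510470 J = 510 kJ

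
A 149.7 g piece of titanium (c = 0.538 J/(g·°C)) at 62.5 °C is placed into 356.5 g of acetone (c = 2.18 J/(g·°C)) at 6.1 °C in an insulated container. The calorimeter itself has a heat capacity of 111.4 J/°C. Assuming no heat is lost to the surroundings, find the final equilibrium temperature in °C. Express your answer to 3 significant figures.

Heat lost by titanium = heat gained by acetone + calorimeter.
(149.7)(0.538)(62.5 − T) = [(356.5)(2.18) + 111.4](T − 6.1)
80.5386 (62.5 − T) = 888.57 (T − 6.1)
5033.7 − 80.5386 T = 888.57 T − 5420.3
10454.0 = 969.1086 T
T = 10.79 °C

T_f = 10.8 °C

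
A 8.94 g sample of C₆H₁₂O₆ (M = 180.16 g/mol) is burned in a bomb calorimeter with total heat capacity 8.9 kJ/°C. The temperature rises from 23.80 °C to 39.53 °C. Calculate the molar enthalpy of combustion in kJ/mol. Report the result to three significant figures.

ΔH = -2820 kJ/mol

ΔT = 39.53 − 23.80 = 15.73 °C
q_cal = C_cal × ΔT = 8.9 × 15.73 = 139.997 kJ
n = 8.94 / 180.16 = 0.04962 mol
q_rxn = −q_cal = -139.997 kJ
ΔH = -139.997 / 0.04962 = -2821 kJ/mol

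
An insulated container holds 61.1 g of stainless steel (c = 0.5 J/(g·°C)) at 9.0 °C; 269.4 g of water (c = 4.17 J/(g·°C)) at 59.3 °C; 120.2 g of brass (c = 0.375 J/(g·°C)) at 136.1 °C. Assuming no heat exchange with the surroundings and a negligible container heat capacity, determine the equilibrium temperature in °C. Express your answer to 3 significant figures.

Σ mᵢcᵢ(T − Tᵢ) = 0  ⇒  T = Σ mᵢcᵢTᵢ / Σ mᵢcᵢ
Σ mᵢcᵢ = 61.1×0.5 + 269.4×4.17 + 120.2×0.375 = 1199.023
Σ mᵢcᵢTᵢ = 30.55×9.0 + 1123.398×59.3 + 45.075×136.1 = 73027
T = 73027 / 1199.023 = 60.91 °C

T_f = 60.9 °C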